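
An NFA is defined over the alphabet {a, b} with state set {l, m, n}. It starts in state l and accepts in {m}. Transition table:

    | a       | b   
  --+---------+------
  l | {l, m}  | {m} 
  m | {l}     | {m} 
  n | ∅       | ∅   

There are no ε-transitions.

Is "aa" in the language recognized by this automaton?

Start in {l}.
Read 'a': l→{l, m}; now {l, m}.
Read 'a': l→{l, m}, m→{l}; now {l, m}.
The final set {l, m} contains the accepting state m.

Yes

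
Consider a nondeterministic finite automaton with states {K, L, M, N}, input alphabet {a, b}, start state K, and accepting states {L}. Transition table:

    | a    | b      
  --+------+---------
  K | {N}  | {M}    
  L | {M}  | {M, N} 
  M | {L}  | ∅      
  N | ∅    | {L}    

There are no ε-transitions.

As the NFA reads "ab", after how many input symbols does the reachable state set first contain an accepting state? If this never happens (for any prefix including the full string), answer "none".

Start in {K}.
Read 'a': K→{N}; now {N}.
Read 'b': N→{L}; now {L}.
None of the earlier sets intersect F, but {L} does.

2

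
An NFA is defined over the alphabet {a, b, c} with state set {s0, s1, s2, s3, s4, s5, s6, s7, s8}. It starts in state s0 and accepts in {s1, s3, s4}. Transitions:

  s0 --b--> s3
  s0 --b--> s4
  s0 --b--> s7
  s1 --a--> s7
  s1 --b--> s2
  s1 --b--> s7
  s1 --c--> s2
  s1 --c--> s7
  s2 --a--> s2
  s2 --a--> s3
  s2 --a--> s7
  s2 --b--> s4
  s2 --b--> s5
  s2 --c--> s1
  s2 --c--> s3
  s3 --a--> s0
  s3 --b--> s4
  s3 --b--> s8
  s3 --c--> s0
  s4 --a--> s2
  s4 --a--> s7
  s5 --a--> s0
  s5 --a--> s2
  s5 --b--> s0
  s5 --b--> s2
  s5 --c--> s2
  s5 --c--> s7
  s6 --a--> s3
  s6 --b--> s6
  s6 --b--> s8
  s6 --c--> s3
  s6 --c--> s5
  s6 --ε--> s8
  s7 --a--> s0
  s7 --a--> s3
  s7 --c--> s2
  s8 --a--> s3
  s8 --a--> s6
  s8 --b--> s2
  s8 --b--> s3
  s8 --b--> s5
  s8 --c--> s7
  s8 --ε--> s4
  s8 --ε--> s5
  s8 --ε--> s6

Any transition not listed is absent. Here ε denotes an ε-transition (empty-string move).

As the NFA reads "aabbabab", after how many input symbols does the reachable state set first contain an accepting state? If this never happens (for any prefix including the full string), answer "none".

none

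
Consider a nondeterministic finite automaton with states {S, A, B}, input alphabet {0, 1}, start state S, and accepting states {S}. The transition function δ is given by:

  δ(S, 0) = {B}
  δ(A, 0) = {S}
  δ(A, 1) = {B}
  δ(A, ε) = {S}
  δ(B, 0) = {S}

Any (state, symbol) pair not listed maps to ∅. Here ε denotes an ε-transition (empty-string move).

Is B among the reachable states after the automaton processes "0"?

Yes

Start in {S}.
Read '0': S→{B}; now {B}.
State B is in {B}.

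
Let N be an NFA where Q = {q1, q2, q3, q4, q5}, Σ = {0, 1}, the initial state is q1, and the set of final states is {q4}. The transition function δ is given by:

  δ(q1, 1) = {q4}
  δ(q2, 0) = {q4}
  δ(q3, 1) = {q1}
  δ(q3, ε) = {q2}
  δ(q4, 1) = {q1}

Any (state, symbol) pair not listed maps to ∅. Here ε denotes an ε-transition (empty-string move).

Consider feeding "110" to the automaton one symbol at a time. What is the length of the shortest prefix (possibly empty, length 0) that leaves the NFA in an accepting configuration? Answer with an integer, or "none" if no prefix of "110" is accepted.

1

Start in {q1}.
Read '1': q1→{q4}; now {q4}.
None of the earlier sets intersect F, but {q4} does.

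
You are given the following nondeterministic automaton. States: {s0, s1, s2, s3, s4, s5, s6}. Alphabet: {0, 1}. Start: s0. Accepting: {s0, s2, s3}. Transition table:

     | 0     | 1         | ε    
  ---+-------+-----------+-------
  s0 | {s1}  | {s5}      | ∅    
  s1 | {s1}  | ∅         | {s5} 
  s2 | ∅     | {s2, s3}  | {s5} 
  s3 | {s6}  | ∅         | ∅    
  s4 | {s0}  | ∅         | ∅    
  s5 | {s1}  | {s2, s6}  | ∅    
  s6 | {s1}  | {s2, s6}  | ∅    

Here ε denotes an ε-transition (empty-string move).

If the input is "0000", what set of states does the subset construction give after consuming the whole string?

{s1, s5}

Start in {s0}.
Read '0': s0→{s1}; union {s1}; ε-closure = {s1, s5}.
Read '0': s1→{s1}, s5→{s1}; union {s1}; ε-closure = {s1, s5}.
Read '0': s1→{s1}, s5→{s1}; union {s1}; ε-closure = {s1, s5}.
Read '0': s1→{s1}, s5→{s1}; union {s1}; ε-closure = {s1, s5}.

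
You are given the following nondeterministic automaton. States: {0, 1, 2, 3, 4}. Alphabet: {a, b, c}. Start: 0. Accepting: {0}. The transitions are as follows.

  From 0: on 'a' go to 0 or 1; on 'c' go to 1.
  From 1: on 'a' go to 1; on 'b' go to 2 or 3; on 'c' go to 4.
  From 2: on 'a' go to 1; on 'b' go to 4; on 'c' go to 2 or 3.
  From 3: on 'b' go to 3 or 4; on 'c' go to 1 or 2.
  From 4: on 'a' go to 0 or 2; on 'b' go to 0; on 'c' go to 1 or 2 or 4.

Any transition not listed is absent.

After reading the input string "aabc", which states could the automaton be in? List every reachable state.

Start in {0}.
Read 'a': 0→{0, 1}; now {0, 1}.
Read 'a': 0→{0, 1}, 1→{1}; now {0, 1}.
Read 'b': 0→∅, 1→{2, 3}; now {2, 3}.
Read 'c': 2→{2, 3}, 3→{1, 2}; now {1, 2, 3}.

{1, 2, 3}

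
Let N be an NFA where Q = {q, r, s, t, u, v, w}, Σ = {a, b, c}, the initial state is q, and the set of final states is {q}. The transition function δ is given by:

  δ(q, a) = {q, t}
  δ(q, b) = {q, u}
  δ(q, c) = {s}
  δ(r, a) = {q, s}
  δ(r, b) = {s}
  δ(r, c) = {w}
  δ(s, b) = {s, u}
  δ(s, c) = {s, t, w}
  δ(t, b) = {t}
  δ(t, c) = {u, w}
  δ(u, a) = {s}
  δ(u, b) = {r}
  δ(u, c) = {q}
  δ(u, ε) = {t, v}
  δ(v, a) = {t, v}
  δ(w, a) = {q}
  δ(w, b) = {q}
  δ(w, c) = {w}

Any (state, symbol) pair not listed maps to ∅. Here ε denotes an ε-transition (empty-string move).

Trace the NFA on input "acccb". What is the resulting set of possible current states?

Start in {q}.
Read 'a': {q} → {q, t}.
Read 'c': {q, t} → {s, t, u, v, w}.
Read 'c': {s, t, u, v, w} → {q, s, t, u, v, w}.
Read 'c': {q, s, t, u, v, w} → {q, s, t, u, v, w}.
Read 'b': {q, s, t, u, v, w} → {q, r, s, t, u, v}.

{q, r, s, t, u, v}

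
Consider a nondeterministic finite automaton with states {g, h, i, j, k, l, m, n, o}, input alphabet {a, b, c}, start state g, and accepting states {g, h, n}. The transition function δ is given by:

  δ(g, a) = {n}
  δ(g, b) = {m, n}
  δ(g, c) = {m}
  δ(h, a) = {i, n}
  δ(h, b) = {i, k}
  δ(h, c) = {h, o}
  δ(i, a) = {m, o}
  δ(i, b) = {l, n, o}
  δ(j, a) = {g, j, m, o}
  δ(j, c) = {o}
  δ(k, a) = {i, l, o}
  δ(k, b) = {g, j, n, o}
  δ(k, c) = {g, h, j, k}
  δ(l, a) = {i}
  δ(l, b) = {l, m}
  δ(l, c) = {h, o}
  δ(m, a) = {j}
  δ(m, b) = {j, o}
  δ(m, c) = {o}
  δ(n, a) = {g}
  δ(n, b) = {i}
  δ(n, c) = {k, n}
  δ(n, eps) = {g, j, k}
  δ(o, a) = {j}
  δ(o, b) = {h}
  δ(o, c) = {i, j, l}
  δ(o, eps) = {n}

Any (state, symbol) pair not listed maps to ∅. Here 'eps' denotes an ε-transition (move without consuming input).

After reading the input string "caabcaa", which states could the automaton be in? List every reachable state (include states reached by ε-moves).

{g, i, j, k, l, m, n, o}

Start in {g}.
Read 'c': g→{m}; now {m}.
Read 'a': m→{j}; now {j}.
Read 'a': j→{g, j, m, o}; union {g, j, m, o}; ε-closure = {g, j, k, m, n, o}.
Read 'b': g→{m, n}, j→∅, k→{g, j, n, o}, m→{j, o}, n→{i}, o→{h}; union {g, h, i, j, m, n, o}; ε-closure = {g, h, i, j, k, m, n, o}.
Read 'c': g→{m}, h→{h, o}, i→∅, j→{o}, k→{g, h, j, k}, m→{o}, n→{k, n}, o→{i, j, l}; now {g, h, i, j, k, l, m, n, o}.
Read 'a': g→{n}, h→{i, n}, i→{m, o}, j→{g, j, m, o}, k→{i, l, o}, l→{i}, m→{j}, n→{g}, o→{j}; union {g, i, j, l, m, n, o}; ε-closure = {g, i, j, k, l, m, n, o}.
Read 'a': g→{n}, i→{m, o}, j→{g, j, m, o}, k→{i, l, o}, l→{i}, m→{j}, n→{g}, o→{j}; union {g, i, j, l, m, n, o}; ε-closure = {g, i, j, k, l, m, n, o}.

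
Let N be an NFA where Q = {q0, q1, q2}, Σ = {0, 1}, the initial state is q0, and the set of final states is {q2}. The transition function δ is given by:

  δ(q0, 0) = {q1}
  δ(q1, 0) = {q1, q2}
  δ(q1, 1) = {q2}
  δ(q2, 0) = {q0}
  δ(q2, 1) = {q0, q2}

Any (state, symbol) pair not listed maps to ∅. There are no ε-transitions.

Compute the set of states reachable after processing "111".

∅

Start in {q0}.
Read '1': q0→∅; now ∅.
The set is empty and remains empty for the remaining 2 symbols.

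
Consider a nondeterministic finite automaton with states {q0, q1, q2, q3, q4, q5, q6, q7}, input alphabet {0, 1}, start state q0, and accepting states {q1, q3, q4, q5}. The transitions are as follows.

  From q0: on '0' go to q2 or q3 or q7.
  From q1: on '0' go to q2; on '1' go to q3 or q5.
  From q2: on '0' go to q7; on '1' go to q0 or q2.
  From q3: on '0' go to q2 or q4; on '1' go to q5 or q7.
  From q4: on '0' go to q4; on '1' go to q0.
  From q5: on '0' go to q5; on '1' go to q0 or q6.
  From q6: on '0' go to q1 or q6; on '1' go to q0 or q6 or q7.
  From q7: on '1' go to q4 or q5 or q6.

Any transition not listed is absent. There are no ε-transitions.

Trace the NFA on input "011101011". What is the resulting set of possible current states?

{q0, q2, q4, q5, q6, q7}

Start in {q0}.
Read '0': q0→{q2, q3, q7}; now {q2, q3, q7}.
Read '1': q2→{q0, q2}, q3→{q5, q7}, q7→{q4, q5, q6}; now {q0, q2, q4, q5, q6, q7}.
Read '1': q0→∅, q2→{q0, q2}, q4→{q0}, q5→{q0, q6}, q6→{q0, q6, q7}, q7→{q4, q5, q6}; now {q0, q2, q4, q5, q6, q7}.
Read '1': q0→∅, q2→{q0, q2}, q4→{q0}, q5→{q0, q6}, q6→{q0, q6, q7}, q7→{q4, q5, q6}; now {q0, q2, q4, q5, q6, q7}.
Read '0': q0→{q2, q3, q7}, q2→{q7}, q4→{q4}, q5→{q5}, q6→{q1, q6}, q7→∅; now {q1, q2, q3, q4, q5, q6, q7}.
Read '1': q1→{q3, q5}, q2→{q0, q2}, q3→{q5, q7}, q4→{q0}, q5→{q0, q6}, q6→{q0, q6, q7}, q7→{q4, q5, q6}; now {q0, q2, q3, q4, q5, q6, q7}.
Read '0': q0→{q2, q3, q7}, q2→{q7}, q3→{q2, q4}, q4→{q4}, q5→{q5}, q6→{q1, q6}, q7→∅; now {q1, q2, q3, q4, q5, q6, q7}.
Read '1': q1→{q3, q5}, q2→{q0, q2}, q3→{q5, q7}, q4→{q0}, q5→{q0, q6}, q6→{q0, q6, q7}, q7→{q4, q5, q6}; now {q0, q2, q3, q4, q5, q6, q7}.
Read '1': q0→∅, q2→{q0, q2}, q3→{q5, q7}, q4→{q0}, q5→{q0, q6}, q6→{q0, q6, q7}, q7→{q4, q5, q6}; now {q0, q2, q4, q5, q6, q7}.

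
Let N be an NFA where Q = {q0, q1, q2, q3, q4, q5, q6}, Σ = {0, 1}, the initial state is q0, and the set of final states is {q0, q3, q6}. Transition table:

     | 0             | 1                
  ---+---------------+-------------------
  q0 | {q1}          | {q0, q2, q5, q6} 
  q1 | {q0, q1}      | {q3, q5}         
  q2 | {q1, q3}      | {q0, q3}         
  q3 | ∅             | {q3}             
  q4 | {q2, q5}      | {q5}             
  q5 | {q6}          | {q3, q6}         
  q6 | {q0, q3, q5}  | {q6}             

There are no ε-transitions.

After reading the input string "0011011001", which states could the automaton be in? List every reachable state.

Start in {q0}.
Read '0': {q0} → {q1}.
Read '0': {q1} → {q0, q1}.
Read '1': {q0, q1} → {q0, q2, q3, q5, q6}.
Read '1': {q0, q2, q3, q5, q6} → {q0, q2, q3, q5, q6}.
Read '0': {q0, q2, q3, q5, q6} → {q0, q1, q3, q5, q6}.
Read '1': {q0, q1, q3, q5, q6} → {q0, q2, q3, q5, q6}.
Read '1': {q0, q2, q3, q5, q6} → {q0, q2, q3, q5, q6}.
Read '0': {q0, q2, q3, q5, q6} → {q0, q1, q3, q5, q6}.
Read '0': {q0, q1, q3, q5, q6} → {q0, q1, q3, q5, q6}.
Read '1': {q0, q1, q3, q5, q6} → {q0, q2, q3, q5, q6}.

{q0, q2, q3, q5, q6}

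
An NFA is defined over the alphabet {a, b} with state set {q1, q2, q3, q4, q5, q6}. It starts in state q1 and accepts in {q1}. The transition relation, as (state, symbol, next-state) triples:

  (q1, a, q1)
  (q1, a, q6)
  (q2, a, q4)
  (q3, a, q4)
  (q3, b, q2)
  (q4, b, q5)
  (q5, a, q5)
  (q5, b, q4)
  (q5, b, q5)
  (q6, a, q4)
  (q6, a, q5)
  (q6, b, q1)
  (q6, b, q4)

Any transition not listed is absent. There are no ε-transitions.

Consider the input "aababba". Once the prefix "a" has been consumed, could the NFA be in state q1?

Yes

Start in {q1}.
Read 'a': {q1} → {q1, q6}.
State q1 is in {q1, q6}.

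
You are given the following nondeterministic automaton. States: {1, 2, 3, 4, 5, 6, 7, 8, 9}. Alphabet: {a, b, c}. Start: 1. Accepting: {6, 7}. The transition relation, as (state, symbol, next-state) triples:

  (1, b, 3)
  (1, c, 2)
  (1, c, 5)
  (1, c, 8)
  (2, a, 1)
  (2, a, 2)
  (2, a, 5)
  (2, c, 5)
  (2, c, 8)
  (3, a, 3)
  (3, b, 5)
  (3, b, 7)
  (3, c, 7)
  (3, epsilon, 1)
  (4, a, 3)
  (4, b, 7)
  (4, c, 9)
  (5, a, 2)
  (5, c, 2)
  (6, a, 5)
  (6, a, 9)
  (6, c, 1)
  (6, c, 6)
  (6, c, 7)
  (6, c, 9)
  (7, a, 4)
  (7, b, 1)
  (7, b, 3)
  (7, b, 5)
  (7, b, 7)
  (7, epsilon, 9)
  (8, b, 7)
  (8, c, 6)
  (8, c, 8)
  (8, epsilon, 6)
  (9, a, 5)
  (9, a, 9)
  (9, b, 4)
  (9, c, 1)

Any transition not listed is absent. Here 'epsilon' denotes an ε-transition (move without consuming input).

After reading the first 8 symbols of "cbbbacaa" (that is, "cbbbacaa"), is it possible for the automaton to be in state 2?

Yes

Start in {1}.
Read 'c': {1} → {2, 5, 6, 8}.
Read 'b': {2, 5, 6, 8} → {7, 9}.
Read 'b': {7, 9} → {1, 3, 4, 5, 7, 9}.
Read 'b': {1, 3, 4, 5, 7, 9} → {1, 3, 4, 5, 7, 9}.
Read 'a': {1, 3, 4, 5, 7, 9} → {1, 2, 3, 4, 5, 9}.
Read 'c': {1, 2, 3, 4, 5, 9} → {1, 2, 5, 6, 7, 8, 9}.
Read 'a': {1, 2, 5, 6, 7, 8, 9} → {1, 2, 4, 5, 9}.
Read 'a': {1, 2, 4, 5, 9} → {1, 2, 3, 5, 9}.
State 2 is in {1, 2, 3, 5, 9}.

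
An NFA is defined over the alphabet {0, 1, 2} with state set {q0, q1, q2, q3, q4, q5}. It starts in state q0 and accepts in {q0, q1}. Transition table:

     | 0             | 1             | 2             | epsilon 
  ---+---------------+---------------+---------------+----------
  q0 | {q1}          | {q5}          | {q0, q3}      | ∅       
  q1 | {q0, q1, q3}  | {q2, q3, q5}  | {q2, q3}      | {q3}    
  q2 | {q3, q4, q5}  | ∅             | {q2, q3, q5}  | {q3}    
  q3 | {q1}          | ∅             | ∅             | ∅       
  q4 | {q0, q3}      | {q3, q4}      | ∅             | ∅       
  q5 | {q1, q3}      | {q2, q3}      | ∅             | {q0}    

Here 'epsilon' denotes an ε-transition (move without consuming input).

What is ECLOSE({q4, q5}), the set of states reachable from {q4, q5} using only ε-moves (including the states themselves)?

Begin with {q4, q5}.
ε-move q5 → q0; add q0.

{q0, q4, q5}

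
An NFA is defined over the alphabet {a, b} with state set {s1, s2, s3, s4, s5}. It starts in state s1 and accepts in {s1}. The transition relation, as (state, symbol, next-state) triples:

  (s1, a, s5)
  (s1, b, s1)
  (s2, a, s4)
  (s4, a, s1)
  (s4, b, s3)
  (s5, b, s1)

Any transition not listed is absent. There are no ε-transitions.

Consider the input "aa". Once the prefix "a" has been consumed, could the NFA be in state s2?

No

Start in {s1}.
Read 'a': {s1} → {s5}.
State s2 is not in {s5}.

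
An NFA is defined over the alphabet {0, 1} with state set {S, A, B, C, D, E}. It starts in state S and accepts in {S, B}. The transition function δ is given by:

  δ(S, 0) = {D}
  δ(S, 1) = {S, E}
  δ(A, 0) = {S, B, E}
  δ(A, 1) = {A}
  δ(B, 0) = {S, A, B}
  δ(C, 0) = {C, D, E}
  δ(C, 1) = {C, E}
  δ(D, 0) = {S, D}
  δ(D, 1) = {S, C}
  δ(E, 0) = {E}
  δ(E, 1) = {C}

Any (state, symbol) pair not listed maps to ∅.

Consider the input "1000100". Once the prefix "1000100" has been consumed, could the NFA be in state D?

Start in {S}.
Read '1': {S} → {S, E}.
Read '0': {S, E} → {D, E}.
Read '0': {D, E} → {S, D, E}.
Read '0': {S, D, E} → {S, D, E}.
Read '1': {S, D, E} → {S, C, E}.
Read '0': {S, C, E} → {C, D, E}.
Read '0': {C, D, E} → {S, C, D, E}.
State D is in {S, C, D, E}.

Yes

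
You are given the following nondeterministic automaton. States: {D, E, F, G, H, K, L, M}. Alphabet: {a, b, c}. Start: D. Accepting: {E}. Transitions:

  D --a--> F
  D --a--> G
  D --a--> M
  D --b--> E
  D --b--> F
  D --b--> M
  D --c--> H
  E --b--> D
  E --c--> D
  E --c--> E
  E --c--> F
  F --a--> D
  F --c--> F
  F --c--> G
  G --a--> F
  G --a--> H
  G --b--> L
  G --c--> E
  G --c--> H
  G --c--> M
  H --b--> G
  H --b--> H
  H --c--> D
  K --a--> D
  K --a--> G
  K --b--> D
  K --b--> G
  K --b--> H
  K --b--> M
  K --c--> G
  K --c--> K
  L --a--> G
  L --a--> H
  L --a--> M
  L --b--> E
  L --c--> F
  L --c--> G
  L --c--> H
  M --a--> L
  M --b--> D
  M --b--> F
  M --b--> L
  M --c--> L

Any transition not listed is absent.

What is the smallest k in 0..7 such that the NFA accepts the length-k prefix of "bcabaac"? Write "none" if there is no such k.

Start in {D}.
Read 'b': D→{E, F, M}; now {E, F, M}.
None of the earlier sets intersect F, but {E, F, M} does.

1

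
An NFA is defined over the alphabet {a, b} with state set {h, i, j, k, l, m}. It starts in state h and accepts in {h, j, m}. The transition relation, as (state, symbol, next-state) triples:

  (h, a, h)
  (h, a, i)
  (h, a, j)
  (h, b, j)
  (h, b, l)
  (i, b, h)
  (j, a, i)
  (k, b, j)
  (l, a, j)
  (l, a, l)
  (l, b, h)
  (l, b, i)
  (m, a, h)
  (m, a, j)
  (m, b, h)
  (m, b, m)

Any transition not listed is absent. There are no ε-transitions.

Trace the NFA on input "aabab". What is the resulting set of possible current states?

{h, i, j, l}

Start in {h}.
Read 'a': {h} → {h, i, j}.
Read 'a': {h, i, j} → {h, i, j}.
Read 'b': {h, i, j} → {h, j, l}.
Read 'a': {h, j, l} → {h, i, j, l}.
Read 'b': {h, i, j, l} → {h, i, j, l}.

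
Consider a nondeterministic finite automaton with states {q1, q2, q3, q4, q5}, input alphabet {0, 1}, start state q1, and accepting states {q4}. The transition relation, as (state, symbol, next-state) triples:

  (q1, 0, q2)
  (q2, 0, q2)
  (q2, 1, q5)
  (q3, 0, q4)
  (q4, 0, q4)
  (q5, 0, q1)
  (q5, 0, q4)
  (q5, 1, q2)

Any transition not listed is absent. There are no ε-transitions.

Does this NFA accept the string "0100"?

Yes

Start in {q1}.
Read '0': q1→{q2}; now {q2}.
Read '1': q2→{q5}; now {q5}.
Read '0': q5→{q1, q4}; now {q1, q4}.
Read '0': q1→{q2}, q4→{q4}; now {q2, q4}.
The final set {q2, q4} contains the accepting state q4.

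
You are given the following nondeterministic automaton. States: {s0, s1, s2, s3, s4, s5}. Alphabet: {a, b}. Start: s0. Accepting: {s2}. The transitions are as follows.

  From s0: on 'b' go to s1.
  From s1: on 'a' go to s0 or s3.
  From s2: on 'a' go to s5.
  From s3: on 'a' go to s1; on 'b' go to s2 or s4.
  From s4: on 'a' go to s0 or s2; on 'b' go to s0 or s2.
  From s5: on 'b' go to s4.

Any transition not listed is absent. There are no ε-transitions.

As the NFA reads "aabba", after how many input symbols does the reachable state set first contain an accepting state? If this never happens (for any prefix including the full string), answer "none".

none

Start in {s0}.
Read 'a': s0→∅; now ∅.
The set is empty and remains empty for the remaining 4 symbols.
No reachable set along the way intersects F.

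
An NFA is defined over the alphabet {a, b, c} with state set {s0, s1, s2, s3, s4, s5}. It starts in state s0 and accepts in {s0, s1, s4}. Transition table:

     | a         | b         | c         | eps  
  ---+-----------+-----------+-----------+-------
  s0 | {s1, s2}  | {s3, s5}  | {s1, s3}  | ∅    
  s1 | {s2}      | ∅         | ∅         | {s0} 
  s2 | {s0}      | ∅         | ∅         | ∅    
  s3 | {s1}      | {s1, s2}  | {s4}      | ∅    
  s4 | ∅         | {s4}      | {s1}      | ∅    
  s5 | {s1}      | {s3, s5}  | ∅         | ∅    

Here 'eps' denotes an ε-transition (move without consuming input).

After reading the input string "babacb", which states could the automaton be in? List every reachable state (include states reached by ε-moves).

Start in {s0}.
Read 'b': s0→{s3, s5}; now {s3, s5}.
Read 'a': s3→{s1}, s5→{s1}; union {s1}; ε-closure = {s0, s1}.
Read 'b': s0→{s3, s5}, s1→∅; now {s3, s5}.
Read 'a': s3→{s1}, s5→{s1}; union {s1}; ε-closure = {s0, s1}.
Read 'c': s0→{s1, s3}, s1→∅; union {s1, s3}; ε-closure = {s0, s1, s3}.
Read 'b': s0→{s3, s5}, s1→∅, s3→{s1, s2}; union {s1, s2, s3, s5}; ε-closure = {s0, s1, s2, s3, s5}.

{s0, s1, s2, s3, s5}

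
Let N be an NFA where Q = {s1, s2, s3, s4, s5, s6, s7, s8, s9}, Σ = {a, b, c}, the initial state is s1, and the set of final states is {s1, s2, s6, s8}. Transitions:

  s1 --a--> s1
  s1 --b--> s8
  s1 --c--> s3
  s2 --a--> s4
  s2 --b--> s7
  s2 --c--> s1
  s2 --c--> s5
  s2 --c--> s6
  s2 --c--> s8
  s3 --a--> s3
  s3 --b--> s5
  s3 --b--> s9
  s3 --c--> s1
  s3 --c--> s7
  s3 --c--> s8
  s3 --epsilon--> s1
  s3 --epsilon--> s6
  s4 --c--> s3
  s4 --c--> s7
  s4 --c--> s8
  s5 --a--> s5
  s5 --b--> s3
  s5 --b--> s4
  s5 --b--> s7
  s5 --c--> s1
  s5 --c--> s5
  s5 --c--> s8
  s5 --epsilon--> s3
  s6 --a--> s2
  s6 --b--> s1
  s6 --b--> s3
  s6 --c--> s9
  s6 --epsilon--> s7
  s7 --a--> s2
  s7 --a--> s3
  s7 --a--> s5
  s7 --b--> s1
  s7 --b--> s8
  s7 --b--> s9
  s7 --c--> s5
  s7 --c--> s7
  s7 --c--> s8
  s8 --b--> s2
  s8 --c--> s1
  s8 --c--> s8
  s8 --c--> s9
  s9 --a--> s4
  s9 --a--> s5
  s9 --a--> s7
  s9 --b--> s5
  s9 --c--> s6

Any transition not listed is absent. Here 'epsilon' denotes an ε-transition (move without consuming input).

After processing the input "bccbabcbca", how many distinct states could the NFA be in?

7

Start in {s1}.
Read 'b': {s1} → {s8}.
Read 'c': {s8} → {s1, s8, s9}.
Read 'c': {s1, s8, s9} → {s1, s3, s6, s7, s8, s9}.
Read 'b': {s1, s3, s6, s7, s8, s9} → {s1, s2, s3, s5, s6, s7, s8, s9}.
Read 'a': {s1, s2, s3, s5, s6, s7, s8, s9} → {s1, s2, s3, s4, s5, s6, s7}.
Read 'b': {s1, s2, s3, s4, s5, s6, s7} → {s1, s3, s4, s5, s6, s7, s8, s9}.
Read 'c': {s1, s3, s4, s5, s6, s7, s8, s9} → {s1, s3, s5, s6, s7, s8, s9}.
Read 'b': {s1, s3, s5, s6, s7, s8, s9} → {s1, s2, s3, s4, s5, s6, s7, s8, s9}.
Read 'c': {s1, s2, s3, s4, s5, s6, s7, s8, s9} → {s1, s3, s5, s6, s7, s8, s9}.
Read 'a': {s1, s3, s5, s6, s7, s8, s9} → {s1, s2, s3, s4, s5, s6, s7}.
That set has 7 states.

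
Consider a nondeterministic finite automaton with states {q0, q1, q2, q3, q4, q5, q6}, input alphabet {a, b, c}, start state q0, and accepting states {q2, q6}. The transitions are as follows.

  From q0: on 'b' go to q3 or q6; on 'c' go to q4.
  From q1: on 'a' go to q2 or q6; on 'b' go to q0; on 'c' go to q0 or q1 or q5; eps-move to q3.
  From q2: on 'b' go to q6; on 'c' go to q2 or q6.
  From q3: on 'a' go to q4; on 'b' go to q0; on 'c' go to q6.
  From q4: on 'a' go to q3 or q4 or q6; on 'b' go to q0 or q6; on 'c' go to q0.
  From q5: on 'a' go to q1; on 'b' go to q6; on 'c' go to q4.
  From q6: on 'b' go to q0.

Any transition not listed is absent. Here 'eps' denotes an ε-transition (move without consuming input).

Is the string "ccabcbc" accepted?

Start in {q0}.
Read 'c': {q0} → {q4}.
Read 'c': {q4} → {q0}.
Read 'a': {q0} → ∅.
The set is empty and remains empty for the remaining 4 symbols.
The final set ∅ contains no accepting state.

No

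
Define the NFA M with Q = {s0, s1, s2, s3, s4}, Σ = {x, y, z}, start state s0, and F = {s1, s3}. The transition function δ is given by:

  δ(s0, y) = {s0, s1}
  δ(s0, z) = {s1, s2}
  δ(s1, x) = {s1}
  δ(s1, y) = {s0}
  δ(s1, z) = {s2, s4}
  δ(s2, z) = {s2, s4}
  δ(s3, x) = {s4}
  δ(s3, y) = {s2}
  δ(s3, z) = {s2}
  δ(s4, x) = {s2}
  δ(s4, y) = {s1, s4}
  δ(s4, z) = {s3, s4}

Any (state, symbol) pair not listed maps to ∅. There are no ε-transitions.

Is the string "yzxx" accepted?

Start in {s0}.
Read 'y': s0→{s0, s1}; now {s0, s1}.
Read 'z': s0→{s1, s2}, s1→{s2, s4}; now {s1, s2, s4}.
Read 'x': s1→{s1}, s2→∅, s4→{s2}; now {s1, s2}.
Read 'x': s1→{s1}, s2→∅; now {s1}.
The final set {s1} contains the accepting state s1.

Yes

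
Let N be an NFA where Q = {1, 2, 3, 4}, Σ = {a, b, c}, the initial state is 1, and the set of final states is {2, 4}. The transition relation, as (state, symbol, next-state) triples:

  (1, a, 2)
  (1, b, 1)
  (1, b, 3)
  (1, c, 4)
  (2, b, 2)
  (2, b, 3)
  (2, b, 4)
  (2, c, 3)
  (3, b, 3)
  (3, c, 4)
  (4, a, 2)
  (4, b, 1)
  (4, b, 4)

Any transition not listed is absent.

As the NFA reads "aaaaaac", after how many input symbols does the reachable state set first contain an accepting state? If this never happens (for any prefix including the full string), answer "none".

1

Start in {1}.
Read 'a': {1} → {2}.
None of the earlier sets intersect F, but {2} does.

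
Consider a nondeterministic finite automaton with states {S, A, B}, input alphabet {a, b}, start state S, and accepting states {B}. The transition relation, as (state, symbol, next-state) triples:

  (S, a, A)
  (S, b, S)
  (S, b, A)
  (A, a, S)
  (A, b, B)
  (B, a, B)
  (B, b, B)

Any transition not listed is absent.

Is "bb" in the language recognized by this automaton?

Yes

Start in {S}.
Read 'b': S→{S, A}; now {S, A}.
Read 'b': S→{S, A}, A→{B}; now {S, A, B}.
The final set {S, A, B} contains the accepting state B.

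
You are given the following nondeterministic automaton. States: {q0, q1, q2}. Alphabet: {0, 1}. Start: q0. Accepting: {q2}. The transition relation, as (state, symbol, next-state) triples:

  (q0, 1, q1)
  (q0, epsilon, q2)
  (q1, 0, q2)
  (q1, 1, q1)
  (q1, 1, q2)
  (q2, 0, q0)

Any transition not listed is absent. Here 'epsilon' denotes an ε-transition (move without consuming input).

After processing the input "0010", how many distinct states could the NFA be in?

Start: ε-closure({q0}) = {q0, q2}.
Read '0': q0→∅, q2→{q0}; union {q0}; ε-closure = {q0, q2}.
Read '0': q0→∅, q2→{q0}; union {q0}; ε-closure = {q0, q2}.
Read '1': q0→{q1}, q2→∅; now {q1}.
Read '0': q1→{q2}; now {q2}.
That set has 1 state.

1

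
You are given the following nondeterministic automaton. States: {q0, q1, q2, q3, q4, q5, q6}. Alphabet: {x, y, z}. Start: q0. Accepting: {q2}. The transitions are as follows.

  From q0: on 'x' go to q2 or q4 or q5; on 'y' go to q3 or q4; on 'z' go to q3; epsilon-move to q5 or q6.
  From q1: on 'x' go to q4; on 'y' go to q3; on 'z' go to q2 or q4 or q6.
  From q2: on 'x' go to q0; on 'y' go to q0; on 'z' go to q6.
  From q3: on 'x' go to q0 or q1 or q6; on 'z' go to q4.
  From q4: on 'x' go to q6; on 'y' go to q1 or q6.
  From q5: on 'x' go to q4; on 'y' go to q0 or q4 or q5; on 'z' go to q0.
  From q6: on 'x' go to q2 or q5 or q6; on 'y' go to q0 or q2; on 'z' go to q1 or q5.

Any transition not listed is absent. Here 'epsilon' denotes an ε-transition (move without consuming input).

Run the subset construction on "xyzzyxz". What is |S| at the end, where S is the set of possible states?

Start: ε-closure({q0}) = {q0, q5, q6}.
Read 'x': {q0, q5, q6} → {q2, q4, q5, q6}.
Read 'y': {q2, q4, q5, q6} → {q0, q1, q2, q4, q5, q6}.
Read 'z': {q0, q1, q2, q4, q5, q6} → {q0, q1, q2, q3, q4, q5, q6}.
Read 'z': {q0, q1, q2, q3, q4, q5, q6} → {q0, q1, q2, q3, q4, q5, q6}.
Read 'y': {q0, q1, q2, q3, q4, q5, q6} → {q0, q1, q2, q3, q4, q5, q6}.
Read 'x': {q0, q1, q2, q3, q4, q5, q6} → {q0, q1, q2, q4, q5, q6}.
Read 'z': {q0, q1, q2, q4, q5, q6} → {q0, q1, q2, q3, q4, q5, q6}.
That set has 7 states.

7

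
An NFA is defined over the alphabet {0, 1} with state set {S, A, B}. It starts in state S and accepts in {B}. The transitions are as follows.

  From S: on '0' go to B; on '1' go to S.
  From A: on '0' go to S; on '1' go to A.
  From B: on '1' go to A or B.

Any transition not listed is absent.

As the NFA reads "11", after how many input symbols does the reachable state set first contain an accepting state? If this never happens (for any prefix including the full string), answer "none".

none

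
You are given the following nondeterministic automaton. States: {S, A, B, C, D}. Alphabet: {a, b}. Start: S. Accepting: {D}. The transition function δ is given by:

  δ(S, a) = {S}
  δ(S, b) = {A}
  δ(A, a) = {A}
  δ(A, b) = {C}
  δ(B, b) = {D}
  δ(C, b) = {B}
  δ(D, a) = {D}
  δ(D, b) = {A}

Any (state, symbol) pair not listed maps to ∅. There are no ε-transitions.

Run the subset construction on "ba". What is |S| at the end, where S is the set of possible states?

1

Start in {S}.
Read 'b': {S} → {A}.
Read 'a': {A} → {A}.
That set has 1 state.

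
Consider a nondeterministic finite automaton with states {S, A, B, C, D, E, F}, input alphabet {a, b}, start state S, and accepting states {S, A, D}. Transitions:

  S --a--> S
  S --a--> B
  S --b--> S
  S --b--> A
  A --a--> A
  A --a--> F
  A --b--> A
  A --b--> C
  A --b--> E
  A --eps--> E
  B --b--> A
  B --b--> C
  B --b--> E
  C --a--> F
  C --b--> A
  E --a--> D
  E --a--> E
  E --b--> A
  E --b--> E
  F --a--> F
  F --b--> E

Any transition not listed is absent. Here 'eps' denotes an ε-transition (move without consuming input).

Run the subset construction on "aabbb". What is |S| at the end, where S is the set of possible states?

Start in {S}.
Read 'a': S→{S, B}; now {S, B}.
Read 'a': S→{S, B}, B→∅; now {S, B}.
Read 'b': S→{S, A}, B→{A, C, E}; now {S, A, C, E}.
Read 'b': S→{S, A}, A→{A, C, E}, C→{A}, E→{A, E}; now {S, A, C, E}.
Read 'b': S→{S, A}, A→{A, C, E}, C→{A}, E→{A, E}; now {S, A, C, E}.
That set has 4 states.

4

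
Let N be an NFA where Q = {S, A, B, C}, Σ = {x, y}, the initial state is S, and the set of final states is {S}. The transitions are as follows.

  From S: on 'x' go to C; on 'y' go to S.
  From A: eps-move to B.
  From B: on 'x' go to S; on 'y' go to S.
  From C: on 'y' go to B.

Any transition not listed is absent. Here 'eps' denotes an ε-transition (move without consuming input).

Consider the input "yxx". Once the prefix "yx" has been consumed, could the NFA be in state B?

Start in {S}.
Read 'y': S→{S}; now {S}.
Read 'x': S→{C}; now {C}.
State B is not in {C}.

No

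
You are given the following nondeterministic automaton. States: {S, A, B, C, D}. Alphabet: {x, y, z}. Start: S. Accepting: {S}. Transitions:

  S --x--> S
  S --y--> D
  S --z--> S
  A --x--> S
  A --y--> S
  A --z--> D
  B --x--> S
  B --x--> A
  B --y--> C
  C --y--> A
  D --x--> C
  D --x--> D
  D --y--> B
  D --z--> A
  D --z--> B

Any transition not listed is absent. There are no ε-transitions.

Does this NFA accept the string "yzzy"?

No

Start in {S}.
Read 'y': S→{D}; now {D}.
Read 'z': D→{A, B}; now {A, B}.
Read 'z': A→{D}, B→∅; now {D}.
Read 'y': D→{B}; now {B}.
The final set {B} contains no accepting state.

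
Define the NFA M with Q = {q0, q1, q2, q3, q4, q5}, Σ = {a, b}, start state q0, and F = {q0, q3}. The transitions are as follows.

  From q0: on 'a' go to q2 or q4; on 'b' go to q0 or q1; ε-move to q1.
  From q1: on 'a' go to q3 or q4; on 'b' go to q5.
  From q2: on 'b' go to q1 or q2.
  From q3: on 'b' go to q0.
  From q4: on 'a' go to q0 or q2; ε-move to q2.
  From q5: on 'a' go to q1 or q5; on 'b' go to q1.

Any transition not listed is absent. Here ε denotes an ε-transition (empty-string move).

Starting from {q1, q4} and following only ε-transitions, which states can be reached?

Begin with {q1, q4}.
ε-move q4 → q2; add q2.

{q1, q2, q4}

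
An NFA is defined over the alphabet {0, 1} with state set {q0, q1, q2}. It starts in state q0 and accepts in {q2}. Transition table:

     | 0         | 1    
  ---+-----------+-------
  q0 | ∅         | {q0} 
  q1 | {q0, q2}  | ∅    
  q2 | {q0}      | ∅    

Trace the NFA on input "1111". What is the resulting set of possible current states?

{q0}

Start in {q0}.
Read '1': q0→{q0}; now {q0}.
Read '1': q0→{q0}; now {q0}.
Read '1': q0→{q0}; now {q0}.
Read '1': q0→{q0}; now {q0}.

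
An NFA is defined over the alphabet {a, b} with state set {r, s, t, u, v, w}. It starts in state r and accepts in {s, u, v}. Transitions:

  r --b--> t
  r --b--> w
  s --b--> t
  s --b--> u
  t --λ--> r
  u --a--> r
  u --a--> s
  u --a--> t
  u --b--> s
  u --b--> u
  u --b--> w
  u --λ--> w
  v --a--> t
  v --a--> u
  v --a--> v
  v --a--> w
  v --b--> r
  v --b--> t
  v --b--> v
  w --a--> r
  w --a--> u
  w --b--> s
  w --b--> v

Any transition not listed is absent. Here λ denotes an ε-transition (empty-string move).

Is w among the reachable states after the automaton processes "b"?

Yes

Start in {r}.
Read 'b': r→{t, w}; union {t, w}; ε-closure = {r, t, w}.
State w is in {r, t, w}.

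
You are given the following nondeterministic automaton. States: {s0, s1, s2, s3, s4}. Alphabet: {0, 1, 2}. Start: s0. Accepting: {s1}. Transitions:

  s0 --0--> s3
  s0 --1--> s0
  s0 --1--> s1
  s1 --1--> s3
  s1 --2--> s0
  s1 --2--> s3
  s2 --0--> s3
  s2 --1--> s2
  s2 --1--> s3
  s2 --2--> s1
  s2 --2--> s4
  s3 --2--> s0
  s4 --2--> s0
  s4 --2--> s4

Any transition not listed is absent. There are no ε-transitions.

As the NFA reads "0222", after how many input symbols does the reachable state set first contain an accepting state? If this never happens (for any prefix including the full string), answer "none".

Start in {s0}.
Read '0': s0→{s3}; now {s3}.
Read '2': s3→{s0}; now {s0}.
Read '2': s0→∅; now ∅.
The set is empty and remains empty for the remaining 1 symbol.
No reachable set along the way intersects F.

none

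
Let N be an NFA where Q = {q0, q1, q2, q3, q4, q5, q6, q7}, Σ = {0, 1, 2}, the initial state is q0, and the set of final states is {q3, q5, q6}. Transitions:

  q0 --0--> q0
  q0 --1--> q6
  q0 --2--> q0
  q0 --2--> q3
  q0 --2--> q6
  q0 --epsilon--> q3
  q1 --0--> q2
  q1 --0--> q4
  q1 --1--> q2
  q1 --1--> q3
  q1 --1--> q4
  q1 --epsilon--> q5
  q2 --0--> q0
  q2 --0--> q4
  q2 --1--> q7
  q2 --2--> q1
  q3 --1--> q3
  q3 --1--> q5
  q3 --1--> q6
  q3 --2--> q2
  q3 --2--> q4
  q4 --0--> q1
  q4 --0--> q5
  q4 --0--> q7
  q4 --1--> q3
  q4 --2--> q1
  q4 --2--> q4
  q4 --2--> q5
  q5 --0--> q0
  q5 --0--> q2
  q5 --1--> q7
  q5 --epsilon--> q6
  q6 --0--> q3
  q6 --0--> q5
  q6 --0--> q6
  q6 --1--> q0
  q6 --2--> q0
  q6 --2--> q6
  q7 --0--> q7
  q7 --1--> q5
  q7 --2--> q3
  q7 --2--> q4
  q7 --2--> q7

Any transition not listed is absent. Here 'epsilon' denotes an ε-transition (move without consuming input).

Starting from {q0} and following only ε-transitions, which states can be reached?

Begin with {q0}.
ε-move q0 → q3; add q3.

{q0, q3}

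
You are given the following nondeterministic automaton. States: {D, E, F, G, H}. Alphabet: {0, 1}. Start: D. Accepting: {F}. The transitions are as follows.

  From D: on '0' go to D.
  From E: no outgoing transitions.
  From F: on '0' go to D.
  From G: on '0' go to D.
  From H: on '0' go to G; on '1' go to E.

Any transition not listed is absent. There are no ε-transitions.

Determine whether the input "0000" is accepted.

No

Start in {D}.
Read '0': D→{D}; now {D}.
Read '0': D→{D}; now {D}.
Read '0': D→{D}; now {D}.
Read '0': D→{D}; now {D}.
The final set {D} contains no accepting state.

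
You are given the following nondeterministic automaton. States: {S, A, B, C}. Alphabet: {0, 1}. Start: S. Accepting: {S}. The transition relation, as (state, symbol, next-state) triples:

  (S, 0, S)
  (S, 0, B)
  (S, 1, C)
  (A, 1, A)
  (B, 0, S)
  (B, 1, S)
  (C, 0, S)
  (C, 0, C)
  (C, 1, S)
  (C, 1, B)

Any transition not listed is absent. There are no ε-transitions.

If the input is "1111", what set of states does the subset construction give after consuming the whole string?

Start in {S}.
Read '1': {S} → {C}.
Read '1': {C} → {S, B}.
Read '1': {S, B} → {S, C}.
Read '1': {S, C} → {S, B, C}.

{S, B, C}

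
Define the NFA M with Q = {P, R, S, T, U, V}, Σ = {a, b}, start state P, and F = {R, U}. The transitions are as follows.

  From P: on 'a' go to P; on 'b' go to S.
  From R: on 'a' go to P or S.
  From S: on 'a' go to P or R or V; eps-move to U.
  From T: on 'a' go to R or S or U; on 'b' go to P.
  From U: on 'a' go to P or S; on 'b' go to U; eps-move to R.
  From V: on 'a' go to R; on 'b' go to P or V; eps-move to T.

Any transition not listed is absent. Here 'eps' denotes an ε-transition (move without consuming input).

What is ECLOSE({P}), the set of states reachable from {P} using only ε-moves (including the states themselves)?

{P}

Begin with {P}.
No ε-moves leave this set, so the closure equals the set itself.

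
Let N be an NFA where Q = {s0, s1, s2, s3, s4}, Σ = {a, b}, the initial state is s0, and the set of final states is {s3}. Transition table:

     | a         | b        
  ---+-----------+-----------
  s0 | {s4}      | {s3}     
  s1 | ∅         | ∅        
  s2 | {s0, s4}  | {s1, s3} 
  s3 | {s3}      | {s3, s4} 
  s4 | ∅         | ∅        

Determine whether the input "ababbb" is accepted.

No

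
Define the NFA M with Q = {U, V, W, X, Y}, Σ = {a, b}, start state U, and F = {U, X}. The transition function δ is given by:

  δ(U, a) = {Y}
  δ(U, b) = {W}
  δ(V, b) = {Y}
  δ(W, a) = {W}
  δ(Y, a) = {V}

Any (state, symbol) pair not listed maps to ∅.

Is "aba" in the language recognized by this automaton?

No

Start in {U}.
Read 'a': {U} → {Y}.
Read 'b': {Y} → ∅.
The set is empty and remains empty for the remaining 1 symbol.
The final set ∅ contains no accepting state.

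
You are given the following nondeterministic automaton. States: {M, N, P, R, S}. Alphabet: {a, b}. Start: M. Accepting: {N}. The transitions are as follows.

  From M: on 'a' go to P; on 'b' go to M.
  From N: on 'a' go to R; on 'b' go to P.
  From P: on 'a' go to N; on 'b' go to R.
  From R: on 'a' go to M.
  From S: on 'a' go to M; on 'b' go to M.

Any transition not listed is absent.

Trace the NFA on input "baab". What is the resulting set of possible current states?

Start in {M}.
Read 'b': {M} → {M}.
Read 'a': {M} → {P}.
Read 'a': {P} → {N}.
Read 'b': {N} → {P}.

{P}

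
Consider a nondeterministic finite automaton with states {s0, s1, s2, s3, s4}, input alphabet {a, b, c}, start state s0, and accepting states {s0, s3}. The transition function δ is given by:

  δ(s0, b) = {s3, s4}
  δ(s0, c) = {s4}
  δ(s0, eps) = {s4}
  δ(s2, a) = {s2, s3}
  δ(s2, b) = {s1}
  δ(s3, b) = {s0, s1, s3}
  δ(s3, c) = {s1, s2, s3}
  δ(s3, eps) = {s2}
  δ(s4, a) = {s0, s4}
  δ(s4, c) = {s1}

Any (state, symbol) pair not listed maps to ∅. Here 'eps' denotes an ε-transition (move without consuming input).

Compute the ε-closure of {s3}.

{s2, s3}

Begin with {s3}.
ε-move s3 → s2; add s2.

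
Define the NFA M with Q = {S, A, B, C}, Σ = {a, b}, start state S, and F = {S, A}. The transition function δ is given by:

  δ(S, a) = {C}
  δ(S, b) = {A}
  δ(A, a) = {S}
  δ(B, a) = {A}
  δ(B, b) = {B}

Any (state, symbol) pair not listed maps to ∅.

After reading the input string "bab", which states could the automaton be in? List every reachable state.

Start in {S}.
Read 'b': {S} → {A}.
Read 'a': {A} → {S}.
Read 'b': {S} → {A}.

{A}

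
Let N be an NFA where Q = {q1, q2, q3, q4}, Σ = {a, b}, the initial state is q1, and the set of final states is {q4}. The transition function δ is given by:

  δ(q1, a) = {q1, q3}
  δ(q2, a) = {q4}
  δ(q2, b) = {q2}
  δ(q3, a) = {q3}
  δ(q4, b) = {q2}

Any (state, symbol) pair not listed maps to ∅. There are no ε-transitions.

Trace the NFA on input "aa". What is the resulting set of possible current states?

{q1, q3}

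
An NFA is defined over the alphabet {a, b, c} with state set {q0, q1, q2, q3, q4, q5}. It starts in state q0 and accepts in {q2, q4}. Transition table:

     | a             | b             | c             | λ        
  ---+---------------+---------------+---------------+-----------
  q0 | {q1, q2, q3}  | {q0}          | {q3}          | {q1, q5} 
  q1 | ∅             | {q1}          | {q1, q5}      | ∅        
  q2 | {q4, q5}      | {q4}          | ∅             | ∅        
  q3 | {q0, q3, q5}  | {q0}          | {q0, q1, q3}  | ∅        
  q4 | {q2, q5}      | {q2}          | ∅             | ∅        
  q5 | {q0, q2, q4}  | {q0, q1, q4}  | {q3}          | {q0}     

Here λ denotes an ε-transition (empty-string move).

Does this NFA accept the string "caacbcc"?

No

Start: ε-closure({q0}) = {q0, q1, q5}.
Read 'c': q0→{q3}, q1→{q1, q5}, q5→{q3}; union {q1, q3, q5}; ε-closure = {q0, q1, q3, q5}.
Read 'a': q0→{q1, q2, q3}, q1→∅, q3→{q0, q3, q5}, q5→{q0, q2, q4}; now {q0, q1, q2, q3, q4, q5}.
Read 'a': q0→{q1, q2, q3}, q1→∅, q2→{q4, q5}, q3→{q0, q3, q5}, q4→{q2, q5}, q5→{q0, q2, q4}; now {q0, q1, q2, q3, q4, q5}.
Read 'c': q0→{q3}, q1→{q1, q5}, q2→∅, q3→{q0, q1, q3}, q4→∅, q5→{q3}; now {q0, q1, q3, q5}.
Read 'b': q0→{q0}, q1→{q1}, q3→{q0}, q5→{q0, q1, q4}; union {q0, q1, q4}; ε-closure = {q0, q1, q4, q5}.
Read 'c': q0→{q3}, q1→{q1, q5}, q4→∅, q5→{q3}; union {q1, q3, q5}; ε-closure = {q0, q1, q3, q5}.
Read 'c': q0→{q3}, q1→{q1, q5}, q3→{q0, q1, q3}, q5→{q3}; now {q0, q1, q3, q5}.
The final set {q0, q1, q3, q5} contains no accepting state.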